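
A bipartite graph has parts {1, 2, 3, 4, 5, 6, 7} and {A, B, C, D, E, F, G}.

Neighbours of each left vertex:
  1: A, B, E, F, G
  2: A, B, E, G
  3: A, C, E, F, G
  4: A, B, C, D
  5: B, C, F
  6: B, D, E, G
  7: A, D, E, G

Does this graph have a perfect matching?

A valid assignment of size 7: 1→A, 2→B, 3→G, 4→C, 5→F, 6→D, 7→E.
Every left vertex is matched, so this is a perfect matching.

Yes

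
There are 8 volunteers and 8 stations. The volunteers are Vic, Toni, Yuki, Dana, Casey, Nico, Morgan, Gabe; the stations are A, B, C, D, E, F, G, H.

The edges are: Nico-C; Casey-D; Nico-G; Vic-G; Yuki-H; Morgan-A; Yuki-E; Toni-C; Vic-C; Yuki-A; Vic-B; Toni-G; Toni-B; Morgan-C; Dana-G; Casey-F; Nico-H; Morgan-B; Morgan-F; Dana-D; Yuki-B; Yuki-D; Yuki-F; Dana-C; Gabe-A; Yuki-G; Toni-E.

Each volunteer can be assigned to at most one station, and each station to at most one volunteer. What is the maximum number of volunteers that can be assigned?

One maximum matching: Vic→C, Toni→E, Yuki→G, Dana→D, Casey→F, Nico→H, Morgan→B, Gabe→A.
All 8 volunteers are matched, so no larger matching exists.

8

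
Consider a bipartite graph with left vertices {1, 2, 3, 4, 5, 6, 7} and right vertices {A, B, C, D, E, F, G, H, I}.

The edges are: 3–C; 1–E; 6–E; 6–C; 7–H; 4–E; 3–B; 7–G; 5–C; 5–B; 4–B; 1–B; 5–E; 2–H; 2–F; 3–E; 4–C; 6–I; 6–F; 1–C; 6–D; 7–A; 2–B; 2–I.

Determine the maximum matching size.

A valid assignment of size 6: 1–C, 2–H, 3–E, 4–B, 6–F, 7–G.
The set {1, 3, 4, 5} has only 3 neighbours ({B, C, E}), so by Hall's theorem at most 6 of the 7 left vertices can be matched.

6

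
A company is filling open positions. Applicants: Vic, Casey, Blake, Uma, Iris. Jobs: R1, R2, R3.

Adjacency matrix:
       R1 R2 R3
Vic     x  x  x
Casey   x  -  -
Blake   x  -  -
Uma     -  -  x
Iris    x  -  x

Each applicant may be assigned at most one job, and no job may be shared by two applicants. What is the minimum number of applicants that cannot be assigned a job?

One maximum matching: Vic–R2, Casey–R1, Uma–R3.
The set {Casey, Blake, Uma, Iris} has only 2 neighbours ({R1, R3}), so by Hall's theorem at most 3 of the 5 applicants can be matched.
That matches 3 of the 5, leaving 2 unmatched; no matching can do better.

2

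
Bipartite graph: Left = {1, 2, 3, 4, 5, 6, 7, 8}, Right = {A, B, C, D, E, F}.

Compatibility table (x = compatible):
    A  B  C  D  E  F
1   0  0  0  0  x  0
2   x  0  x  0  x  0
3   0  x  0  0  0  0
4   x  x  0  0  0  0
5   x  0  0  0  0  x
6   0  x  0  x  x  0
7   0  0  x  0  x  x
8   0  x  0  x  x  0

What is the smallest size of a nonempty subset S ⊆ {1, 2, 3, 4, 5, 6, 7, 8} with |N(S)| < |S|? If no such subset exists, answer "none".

4

Take S = {1, 3, 6, 8}. Its neighbourhood is {B, D, E}, so |N(S)| = 3 < |S| = 4.
Every subset of size less than 4 has at least as many neighbours as members, so 4 is the minimum.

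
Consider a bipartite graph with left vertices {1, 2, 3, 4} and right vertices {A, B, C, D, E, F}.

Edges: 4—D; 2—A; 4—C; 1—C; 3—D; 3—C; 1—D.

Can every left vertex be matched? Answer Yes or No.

No

The set {1, 3, 4} has only 2 neighbours ({C, D}), so by Hall's theorem at most 3 of the 4 left vertices can be matched.
Hence no matching covers every left vertex.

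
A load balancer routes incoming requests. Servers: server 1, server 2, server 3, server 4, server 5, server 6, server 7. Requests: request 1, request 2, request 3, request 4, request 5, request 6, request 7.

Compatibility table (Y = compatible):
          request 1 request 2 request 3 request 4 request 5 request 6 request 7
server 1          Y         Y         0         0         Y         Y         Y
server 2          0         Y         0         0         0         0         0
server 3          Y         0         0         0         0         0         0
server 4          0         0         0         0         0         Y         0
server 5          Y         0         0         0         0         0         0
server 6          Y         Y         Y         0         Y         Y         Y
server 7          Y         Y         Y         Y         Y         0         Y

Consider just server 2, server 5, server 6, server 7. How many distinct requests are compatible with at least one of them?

7

The union of neighbours of {server 2, server 5, server 6, server 7} is {request 1, request 2, request 3, request 4, request 5, request 6, request 7}, which has 7 elements.
Since |N(S)| = 7 ≥ |S| = 4, Hall's condition holds for this subset.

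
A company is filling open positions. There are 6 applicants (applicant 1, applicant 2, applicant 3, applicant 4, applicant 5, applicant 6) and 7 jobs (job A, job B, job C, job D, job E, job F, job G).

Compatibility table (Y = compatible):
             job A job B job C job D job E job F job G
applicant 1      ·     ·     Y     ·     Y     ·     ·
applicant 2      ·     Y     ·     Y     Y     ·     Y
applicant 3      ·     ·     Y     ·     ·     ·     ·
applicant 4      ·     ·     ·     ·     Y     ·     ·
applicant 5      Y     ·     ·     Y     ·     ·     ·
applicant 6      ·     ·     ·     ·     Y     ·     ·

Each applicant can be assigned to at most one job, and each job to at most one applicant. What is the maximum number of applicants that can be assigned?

A valid assignment of size 4: applicant 1–job E, applicant 2–job G, applicant 3–job C, applicant 5–job A.
The set {applicant 1, applicant 3, applicant 4, applicant 6} has only 2 neighbours ({job C, job E}), so by Hall's theorem at most 4 of the 6 applicants can be matched.

4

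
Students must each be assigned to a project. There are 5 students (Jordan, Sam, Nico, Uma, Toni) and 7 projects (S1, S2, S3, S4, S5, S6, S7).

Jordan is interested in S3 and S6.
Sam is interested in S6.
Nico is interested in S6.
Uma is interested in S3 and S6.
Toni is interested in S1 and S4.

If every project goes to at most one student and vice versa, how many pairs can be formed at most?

One maximum matching: Jordan–S3, Sam–S6, Toni–S4.
The set {Jordan, Sam, Nico, Uma} has only 2 neighbours ({S3, S6}), so by Hall's theorem at most 3 of the 5 students can be matched.

3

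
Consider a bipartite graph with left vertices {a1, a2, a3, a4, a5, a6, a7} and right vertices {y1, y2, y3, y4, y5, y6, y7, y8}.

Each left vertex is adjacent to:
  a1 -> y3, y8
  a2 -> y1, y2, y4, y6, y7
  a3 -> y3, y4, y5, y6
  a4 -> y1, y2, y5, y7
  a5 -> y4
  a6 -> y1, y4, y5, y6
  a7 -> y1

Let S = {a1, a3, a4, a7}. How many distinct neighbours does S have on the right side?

The union of neighbours of {a1, a3, a4, a7} is {y1, y2, y3, y4, y5, y6, y7, y8}, which has 8 elements.
Since |N(S)| = 8 ≥ |S| = 4, Hall's condition holds for this subset.

8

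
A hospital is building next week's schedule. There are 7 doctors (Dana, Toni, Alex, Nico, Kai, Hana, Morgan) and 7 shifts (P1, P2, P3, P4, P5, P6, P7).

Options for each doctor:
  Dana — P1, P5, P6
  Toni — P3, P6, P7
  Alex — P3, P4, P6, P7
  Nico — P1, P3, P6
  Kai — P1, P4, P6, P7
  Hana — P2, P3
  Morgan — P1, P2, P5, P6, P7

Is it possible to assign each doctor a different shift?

A valid assignment of size 7: Dana–P5, Toni–P6, Alex–P4, Nico–P3, Kai–P7, Hana–P2, Morgan–P1.
All 7 doctors are covered.

Yes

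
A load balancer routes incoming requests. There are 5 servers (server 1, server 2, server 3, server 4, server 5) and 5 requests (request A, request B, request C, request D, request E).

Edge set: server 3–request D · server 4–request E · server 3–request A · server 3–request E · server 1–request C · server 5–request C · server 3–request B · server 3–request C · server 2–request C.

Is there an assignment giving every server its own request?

No

The set {server 1, server 2, server 5} has only 1 neighbour ({request C}), so by Hall's theorem at most 3 of the 5 servers can be matched.
Hence no matching covers every server.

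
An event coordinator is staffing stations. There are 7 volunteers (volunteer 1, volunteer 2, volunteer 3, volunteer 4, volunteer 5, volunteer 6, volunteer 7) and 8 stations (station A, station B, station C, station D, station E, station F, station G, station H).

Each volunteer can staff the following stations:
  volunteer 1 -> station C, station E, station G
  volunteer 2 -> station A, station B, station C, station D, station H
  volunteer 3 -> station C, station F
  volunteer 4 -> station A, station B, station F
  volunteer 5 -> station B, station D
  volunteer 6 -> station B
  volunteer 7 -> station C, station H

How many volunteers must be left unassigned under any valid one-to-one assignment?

0

For example, pair volunteer 1–station G, volunteer 2–station C, volunteer 3–station F, volunteer 4–station A, volunteer 5–station D, volunteer 6–station B, volunteer 7–station H.
All 7 volunteers are matched, so no larger matching exists.
That matches 7 of the 7, leaving 0 unmatched; no matching can do better.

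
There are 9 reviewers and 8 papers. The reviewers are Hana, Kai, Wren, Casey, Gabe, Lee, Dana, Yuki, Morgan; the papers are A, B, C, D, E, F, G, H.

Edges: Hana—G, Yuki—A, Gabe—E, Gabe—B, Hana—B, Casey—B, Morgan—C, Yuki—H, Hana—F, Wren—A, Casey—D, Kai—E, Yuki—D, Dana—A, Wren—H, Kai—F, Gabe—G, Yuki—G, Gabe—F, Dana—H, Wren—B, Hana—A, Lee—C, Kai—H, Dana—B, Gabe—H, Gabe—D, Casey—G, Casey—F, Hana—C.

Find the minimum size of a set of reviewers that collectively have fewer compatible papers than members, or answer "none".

Take S = {Lee, Morgan}. Its neighbourhood is {C}, so |N(S)| = 1 < |S| = 2.
No single vertex violates Hall's condition since each has at least one neighbour, so 2 is the minimum.

2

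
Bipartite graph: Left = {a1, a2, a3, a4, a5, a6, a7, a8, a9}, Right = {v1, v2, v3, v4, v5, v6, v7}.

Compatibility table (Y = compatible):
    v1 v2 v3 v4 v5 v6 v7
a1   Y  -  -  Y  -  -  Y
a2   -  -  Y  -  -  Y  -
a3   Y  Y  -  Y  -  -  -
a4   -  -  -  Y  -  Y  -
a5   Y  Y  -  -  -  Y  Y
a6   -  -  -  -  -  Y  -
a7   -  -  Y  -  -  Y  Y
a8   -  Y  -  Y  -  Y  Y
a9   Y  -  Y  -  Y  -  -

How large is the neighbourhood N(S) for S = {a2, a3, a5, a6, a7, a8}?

The union of neighbours of {a2, a3, a5, a6, a7, a8} is {v1, v2, v3, v4, v6, v7}, which has 6 elements.
Since |N(S)| = 6 ≥ |S| = 6, Hall's condition holds for this subset.

6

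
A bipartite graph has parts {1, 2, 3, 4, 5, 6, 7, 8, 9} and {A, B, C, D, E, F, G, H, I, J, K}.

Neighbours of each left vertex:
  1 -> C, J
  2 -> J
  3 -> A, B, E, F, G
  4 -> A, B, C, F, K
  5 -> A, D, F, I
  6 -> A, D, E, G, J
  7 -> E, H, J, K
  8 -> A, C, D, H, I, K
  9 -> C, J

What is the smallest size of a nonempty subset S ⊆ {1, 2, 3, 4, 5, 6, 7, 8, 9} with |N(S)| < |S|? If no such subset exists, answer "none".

Take S = {1, 2, 9}. Its neighbourhood is {C, J}, so |N(S)| = 2 < |S| = 3.
Every subset of size less than 3 has at least as many neighbours as members, so 3 is the minimum.

3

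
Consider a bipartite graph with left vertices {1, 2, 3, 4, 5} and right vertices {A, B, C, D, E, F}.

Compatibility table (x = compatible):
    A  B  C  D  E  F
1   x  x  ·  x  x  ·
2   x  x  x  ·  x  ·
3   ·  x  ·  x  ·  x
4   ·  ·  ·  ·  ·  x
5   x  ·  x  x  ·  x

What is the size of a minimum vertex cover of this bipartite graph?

{1, 2, 3, 4, 5} is a vertex cover of size 5: every edge has an endpoint in this set.
No smaller cover exists because 1–D, 2–E, 3–B, 4–F, 5–C is a matching of size 5, and a cover must include an endpoint of each of these disjoint edges (König's theorem).

5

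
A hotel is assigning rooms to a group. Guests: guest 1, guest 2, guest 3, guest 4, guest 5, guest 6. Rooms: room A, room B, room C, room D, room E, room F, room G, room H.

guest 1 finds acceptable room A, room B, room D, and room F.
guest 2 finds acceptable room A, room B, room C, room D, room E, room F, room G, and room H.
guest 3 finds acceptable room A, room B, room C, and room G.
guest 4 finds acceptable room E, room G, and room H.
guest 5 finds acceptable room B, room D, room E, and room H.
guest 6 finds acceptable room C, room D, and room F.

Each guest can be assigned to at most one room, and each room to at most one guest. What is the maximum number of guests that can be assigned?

A valid assignment of size 6: guest 1-room F, guest 2-room C, guest 3-room B, guest 4-room G, guest 5-room H, guest 6-room D.
All 6 guests are matched, so no larger matching exists.

6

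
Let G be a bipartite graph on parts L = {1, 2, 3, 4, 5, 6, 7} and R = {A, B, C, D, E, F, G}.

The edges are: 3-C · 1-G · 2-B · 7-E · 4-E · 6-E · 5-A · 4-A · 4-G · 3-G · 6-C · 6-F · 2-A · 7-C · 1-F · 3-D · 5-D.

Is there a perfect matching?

For example, pair 1–F, 2–B, 3–G, 4–A, 5–D, 6–C, 7–E.
Every left vertex is matched, so this is a perfect matching.

Yes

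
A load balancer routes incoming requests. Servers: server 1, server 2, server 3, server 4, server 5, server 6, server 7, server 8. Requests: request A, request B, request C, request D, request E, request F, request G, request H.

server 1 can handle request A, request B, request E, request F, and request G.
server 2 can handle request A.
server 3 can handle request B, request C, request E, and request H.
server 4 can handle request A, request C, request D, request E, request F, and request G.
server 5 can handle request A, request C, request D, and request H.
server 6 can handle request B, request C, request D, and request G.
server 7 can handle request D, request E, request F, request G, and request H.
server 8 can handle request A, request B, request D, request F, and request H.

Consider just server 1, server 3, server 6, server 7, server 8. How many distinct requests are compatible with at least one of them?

The union of neighbours of {server 1, server 3, server 6, server 7, server 8} is {request A, request B, request C, request D, request E, request F, request G, request H}, which has 8 elements.
Since |N(S)| = 8 ≥ |S| = 5, Hall's condition holds for this subset.

8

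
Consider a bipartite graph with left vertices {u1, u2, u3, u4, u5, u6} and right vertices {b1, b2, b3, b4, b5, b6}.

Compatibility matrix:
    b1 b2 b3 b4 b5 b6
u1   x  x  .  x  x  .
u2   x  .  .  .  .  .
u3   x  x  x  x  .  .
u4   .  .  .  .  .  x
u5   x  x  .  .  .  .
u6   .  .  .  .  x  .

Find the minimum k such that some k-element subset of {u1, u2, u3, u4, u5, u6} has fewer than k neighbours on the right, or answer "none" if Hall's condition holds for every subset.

A matching saturating every left vertex exists, for instance u1→b4, u2→b1, u3→b3, u4→b6, u5→b2, u6→b5.
By Hall's marriage theorem, this means |N(S)| ≥ |S| for every subset S, so no violating subset exists.

none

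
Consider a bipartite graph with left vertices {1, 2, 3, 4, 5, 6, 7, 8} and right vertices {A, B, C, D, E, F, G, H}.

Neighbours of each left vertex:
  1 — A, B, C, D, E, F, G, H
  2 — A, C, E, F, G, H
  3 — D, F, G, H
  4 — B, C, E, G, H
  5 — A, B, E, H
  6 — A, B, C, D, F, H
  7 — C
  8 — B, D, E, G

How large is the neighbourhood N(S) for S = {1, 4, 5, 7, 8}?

8

The union of neighbours of {1, 4, 5, 7, 8} is {A, B, C, D, E, F, G, H}, which has 8 elements.
Since |N(S)| = 8 ≥ |S| = 5, Hall's condition holds for this subset.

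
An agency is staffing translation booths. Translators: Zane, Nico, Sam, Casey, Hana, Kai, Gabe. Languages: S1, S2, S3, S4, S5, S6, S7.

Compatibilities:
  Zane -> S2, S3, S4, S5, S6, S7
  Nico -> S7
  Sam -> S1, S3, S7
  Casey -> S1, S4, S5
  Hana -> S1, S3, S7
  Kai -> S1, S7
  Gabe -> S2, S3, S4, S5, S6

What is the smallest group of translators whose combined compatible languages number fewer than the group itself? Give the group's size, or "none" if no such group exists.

Take S = {Nico, Sam, Hana, Kai}. Its neighbourhood is {S1, S3, S7}, so |N(S)| = 3 < |S| = 4.
Every subset of size less than 4 has at least as many neighbours as members, so 4 is the minimum.

4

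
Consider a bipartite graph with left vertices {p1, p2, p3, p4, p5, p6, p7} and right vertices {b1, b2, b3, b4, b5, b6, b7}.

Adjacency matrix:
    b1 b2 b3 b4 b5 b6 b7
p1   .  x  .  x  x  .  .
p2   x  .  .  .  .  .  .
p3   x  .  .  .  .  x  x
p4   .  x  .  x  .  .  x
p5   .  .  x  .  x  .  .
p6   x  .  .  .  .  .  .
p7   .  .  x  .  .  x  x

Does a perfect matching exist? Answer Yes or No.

The set {p2, p6} has only 1 neighbour ({b1}), so by Hall's theorem at most 6 of the 7 left vertices can be matched.
Hence no matching covers every left vertex.

No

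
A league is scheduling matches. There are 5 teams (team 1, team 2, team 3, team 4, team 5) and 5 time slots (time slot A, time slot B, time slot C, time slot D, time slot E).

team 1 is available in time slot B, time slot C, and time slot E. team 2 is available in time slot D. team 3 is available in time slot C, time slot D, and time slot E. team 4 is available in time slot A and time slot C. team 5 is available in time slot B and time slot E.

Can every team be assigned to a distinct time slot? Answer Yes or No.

For example, pair team 1–time slot C, team 2–time slot D, team 3–time slot E, team 4–time slot A, team 5–time slot B.
All 5 teams are covered.

Yes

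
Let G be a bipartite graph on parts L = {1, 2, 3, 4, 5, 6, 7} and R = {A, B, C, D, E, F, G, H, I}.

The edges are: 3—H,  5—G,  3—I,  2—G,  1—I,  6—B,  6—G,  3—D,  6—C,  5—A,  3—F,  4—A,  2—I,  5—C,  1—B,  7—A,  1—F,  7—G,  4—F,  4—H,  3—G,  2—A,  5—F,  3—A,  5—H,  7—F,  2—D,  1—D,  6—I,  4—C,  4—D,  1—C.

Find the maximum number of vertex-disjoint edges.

One maximum matching: 1-B, 2-I, 3-A, 4-H, 5-G, 6-C, 7-F.
This saturates every left vertex, so 7 is the maximum.

7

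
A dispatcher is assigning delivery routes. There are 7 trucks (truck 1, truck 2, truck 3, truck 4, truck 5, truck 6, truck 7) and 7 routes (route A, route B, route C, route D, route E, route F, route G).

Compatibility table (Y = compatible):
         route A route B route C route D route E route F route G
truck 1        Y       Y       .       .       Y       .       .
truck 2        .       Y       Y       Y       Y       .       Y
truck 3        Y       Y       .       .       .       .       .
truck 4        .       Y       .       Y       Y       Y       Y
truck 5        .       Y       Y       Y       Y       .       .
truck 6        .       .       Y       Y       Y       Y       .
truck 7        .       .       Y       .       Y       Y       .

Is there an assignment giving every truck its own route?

Yes

For example, pair truck 1–route B, truck 2–route D, truck 3–route A, truck 4–route G, truck 5–route C, truck 6–route F, truck 7–route E.
All 7 trucks are covered.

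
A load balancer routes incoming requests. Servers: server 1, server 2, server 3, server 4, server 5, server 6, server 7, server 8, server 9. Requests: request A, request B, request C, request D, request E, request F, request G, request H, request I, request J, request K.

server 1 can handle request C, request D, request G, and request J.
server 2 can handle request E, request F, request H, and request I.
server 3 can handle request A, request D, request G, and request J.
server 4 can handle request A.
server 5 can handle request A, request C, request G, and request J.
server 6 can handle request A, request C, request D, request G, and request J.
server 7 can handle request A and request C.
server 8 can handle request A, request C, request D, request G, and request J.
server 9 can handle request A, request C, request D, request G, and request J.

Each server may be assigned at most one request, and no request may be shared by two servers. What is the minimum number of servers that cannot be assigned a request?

3

For example, pair server 1–request C, server 2–request F, server 3–request D, server 4–request A, server 5–request J, server 6–request G.
The set {server 1, server 3, server 4, server 5, server 6, server 7, server 8, server 9} has only 5 neighbours ({request A, request C, request D, request G, request J}), so by Hall's theorem at most 6 of the 9 servers can be matched.
That matches 6 of the 9, leaving 3 unmatched; no matching can do better.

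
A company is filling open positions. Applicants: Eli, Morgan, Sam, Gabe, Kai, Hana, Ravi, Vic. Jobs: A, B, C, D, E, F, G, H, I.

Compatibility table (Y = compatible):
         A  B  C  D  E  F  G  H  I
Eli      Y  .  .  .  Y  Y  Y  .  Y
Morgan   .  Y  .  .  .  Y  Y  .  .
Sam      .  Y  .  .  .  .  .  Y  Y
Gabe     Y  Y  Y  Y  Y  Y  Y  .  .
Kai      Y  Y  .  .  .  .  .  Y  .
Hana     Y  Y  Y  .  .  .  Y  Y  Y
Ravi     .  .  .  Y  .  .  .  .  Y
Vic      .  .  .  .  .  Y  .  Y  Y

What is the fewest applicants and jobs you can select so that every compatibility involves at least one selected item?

8

The 8 edges Eli–E, Morgan–B, Sam–I, Gabe–A, Kai–H, Hana–G, Ravi–D, Vic–F form a matching, so any vertex cover needs at least 8 vertices (one per matched edge).
Conversely {Eli, Morgan, Sam, Gabe, Kai, Hana, Ravi, Vic} meets every edge and has exactly 8 vertices, so 8 is optimal.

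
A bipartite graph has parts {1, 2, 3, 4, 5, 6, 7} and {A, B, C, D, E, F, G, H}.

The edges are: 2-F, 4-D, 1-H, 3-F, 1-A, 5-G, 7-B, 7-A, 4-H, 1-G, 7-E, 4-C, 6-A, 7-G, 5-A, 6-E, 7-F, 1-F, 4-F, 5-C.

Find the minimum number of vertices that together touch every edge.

The 6 edges 1–H, 2–F, 4–D, 5–C, 6–E, 7–G form a matching, so any vertex cover needs at least 6 vertices (one per matched edge).
Conversely {1, 4, 5, 6, 7, F} meets every edge and has exactly 6 vertices, so 6 is optimal.

6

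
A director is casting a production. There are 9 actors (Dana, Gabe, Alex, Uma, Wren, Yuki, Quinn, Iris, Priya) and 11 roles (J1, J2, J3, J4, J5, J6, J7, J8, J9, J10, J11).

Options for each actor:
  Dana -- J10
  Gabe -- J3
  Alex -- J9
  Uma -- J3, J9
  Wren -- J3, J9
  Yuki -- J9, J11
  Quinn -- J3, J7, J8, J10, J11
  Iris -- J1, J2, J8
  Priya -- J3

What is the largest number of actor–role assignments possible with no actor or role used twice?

6

For example, pair Dana–J10, Gabe–J3, Alex–J9, Yuki–J11, Quinn–J7, Iris–J8.
The set {Gabe, Alex, Uma, Wren, Priya} has only 2 neighbours ({J3, J9}), so by Hall's theorem at most 6 of the 9 actors can be matched.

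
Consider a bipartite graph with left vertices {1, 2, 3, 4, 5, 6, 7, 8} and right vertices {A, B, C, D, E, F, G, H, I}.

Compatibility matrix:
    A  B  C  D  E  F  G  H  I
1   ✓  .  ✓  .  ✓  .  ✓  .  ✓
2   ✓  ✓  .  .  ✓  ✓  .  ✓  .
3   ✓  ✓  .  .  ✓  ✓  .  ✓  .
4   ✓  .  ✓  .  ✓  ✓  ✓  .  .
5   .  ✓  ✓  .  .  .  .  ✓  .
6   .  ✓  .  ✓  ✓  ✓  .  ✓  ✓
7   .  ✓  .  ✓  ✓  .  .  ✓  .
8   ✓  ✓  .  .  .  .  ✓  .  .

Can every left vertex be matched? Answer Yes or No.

Yes

One maximum matching: 1→I, 2→A, 3→F, 4→G, 5→C, 6→H, 7→E, 8→B.
Every left vertex is matched, so this matching saturates all of them.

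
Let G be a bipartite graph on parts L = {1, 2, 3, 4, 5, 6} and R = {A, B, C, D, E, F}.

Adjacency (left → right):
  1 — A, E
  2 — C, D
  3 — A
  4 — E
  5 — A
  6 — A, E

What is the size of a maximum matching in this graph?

A valid assignment of size 3: 1→E, 2→C, 3→A.
The set {1, 3, 4, 5, 6} has only 2 neighbours ({A, E}), so by Hall's theorem at most 3 of the 6 left vertices can be matched.

3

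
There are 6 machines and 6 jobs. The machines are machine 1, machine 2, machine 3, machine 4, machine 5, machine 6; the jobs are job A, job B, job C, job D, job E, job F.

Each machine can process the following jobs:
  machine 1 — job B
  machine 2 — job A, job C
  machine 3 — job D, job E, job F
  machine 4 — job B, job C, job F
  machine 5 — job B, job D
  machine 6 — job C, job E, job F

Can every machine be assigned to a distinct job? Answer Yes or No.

Yes

A valid assignment of size 6: machine 1→job B, machine 2→job A, machine 3→job E, machine 4→job C, machine 5→job D, machine 6→job F.
All 6 machines are covered.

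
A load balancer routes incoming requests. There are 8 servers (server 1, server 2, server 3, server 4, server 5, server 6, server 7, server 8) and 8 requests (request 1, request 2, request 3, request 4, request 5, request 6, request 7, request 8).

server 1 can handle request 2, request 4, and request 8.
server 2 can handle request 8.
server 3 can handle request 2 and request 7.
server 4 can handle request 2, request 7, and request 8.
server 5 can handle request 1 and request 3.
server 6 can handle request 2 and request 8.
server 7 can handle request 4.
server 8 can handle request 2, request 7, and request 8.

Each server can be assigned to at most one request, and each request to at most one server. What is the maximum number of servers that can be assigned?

For example, pair server 1–request 4, server 2–request 8, server 3–request 2, server 4–request 7, server 5–request 3.
The set {server 1, server 2, server 3, server 4, server 6, server 7, server 8} has only 4 neighbours ({request 2, request 4, request 7, request 8}), so by Hall's theorem at most 5 of the 8 servers can be matched.

5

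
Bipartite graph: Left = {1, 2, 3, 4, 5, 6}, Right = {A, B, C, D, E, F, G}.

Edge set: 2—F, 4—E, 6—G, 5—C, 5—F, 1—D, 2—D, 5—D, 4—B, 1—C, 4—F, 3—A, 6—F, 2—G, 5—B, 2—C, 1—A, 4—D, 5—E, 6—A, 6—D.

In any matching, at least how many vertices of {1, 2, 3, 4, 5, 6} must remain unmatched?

One maximum matching: 1–D, 2–C, 3–A, 4–B, 5–E, 6–F.
All 6 left vertices are matched, so no larger matching exists.
That matches 6 of the 6, leaving 0 unmatched; no matching can do better.

0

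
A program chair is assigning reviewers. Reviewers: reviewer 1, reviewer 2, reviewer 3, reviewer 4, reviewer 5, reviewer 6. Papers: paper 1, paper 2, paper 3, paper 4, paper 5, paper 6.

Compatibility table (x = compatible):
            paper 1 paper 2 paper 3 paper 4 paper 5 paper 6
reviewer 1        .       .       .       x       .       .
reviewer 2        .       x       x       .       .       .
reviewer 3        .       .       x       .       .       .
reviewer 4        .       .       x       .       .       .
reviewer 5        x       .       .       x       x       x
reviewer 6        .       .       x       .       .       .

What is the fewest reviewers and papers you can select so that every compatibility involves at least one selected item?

A maximum matching has 4 edges (e.g. reviewer 1–paper 4, reviewer 2–paper 2, reviewer 3–paper 3, reviewer 5–paper 6).
By König's theorem the minimum vertex cover has the same size. One such cover is {reviewer 1, reviewer 2, reviewer 5, paper 3}.

4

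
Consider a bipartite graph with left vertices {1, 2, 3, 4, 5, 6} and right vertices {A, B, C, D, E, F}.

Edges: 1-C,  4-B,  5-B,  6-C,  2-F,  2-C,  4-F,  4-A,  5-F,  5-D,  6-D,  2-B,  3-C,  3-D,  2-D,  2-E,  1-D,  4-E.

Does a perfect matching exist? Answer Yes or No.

The set {1, 3, 6} has only 2 neighbours ({C, D}), so by Hall's theorem at most 5 of the 6 left vertices can be matched.
Hence no matching covers every left vertex.

No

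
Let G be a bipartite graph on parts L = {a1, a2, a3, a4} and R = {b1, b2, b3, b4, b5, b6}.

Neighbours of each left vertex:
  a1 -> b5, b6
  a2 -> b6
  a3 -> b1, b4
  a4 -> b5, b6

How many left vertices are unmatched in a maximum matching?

For example, pair a1–b5, a2–b6, a3–b4.
The set {a1, a2, a4} has only 2 neighbours ({b5, b6}), so by Hall's theorem at most 3 of the 4 left vertices can be matched.
That matches 3 of the 4, leaving 1 unmatched; no matching can do better.

1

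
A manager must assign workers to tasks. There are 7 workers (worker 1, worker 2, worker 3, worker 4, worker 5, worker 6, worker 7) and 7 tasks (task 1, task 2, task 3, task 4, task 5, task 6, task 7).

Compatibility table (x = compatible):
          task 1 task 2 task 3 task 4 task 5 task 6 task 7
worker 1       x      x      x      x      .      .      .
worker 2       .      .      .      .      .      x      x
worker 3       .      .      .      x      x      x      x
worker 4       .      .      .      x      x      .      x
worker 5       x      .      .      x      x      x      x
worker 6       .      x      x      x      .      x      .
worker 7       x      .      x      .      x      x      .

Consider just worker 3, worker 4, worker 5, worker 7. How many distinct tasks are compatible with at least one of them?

The union of neighbours of {worker 3, worker 4, worker 5, worker 7} is {task 1, task 3, task 4, task 5, task 6, task 7}, which has 6 elements.
Since |N(S)| = 6 ≥ |S| = 4, Hall's condition holds for this subset.

6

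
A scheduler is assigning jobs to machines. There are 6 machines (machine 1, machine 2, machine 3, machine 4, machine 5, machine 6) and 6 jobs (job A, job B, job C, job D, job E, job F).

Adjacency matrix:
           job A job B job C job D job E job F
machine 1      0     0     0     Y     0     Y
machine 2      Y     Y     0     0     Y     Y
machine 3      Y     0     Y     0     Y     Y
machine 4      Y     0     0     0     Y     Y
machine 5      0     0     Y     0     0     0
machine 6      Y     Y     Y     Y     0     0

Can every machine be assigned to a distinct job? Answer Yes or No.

Yes

For example, pair machine 1-job D, machine 2-job B, machine 3-job E, machine 4-job F, machine 5-job C, machine 6-job A.
Every machine is matched, so this is a perfect matching.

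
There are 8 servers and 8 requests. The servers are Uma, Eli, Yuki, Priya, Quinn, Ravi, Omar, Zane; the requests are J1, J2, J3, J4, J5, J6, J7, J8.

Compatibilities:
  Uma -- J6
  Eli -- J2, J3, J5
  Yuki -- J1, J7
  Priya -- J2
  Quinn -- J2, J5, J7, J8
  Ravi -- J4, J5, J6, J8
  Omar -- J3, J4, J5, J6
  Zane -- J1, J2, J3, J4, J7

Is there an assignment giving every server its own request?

Yes

A valid assignment of size 8: Uma–J6, Eli–J3, Yuki–J1, Priya–J2, Quinn–J5, Ravi–J8, Omar–J4, Zane–J7.
Every server is matched, so this is a perfect matching.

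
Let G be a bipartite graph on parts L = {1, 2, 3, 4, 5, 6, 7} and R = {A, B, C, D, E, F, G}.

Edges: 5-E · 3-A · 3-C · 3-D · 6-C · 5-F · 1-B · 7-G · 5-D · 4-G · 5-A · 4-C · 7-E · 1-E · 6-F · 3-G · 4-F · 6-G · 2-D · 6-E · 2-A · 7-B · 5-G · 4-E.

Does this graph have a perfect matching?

One maximum matching: 1-E, 2-A, 3-D, 4-G, 5-F, 6-C, 7-B.
All 7 left vertices are covered.

Yes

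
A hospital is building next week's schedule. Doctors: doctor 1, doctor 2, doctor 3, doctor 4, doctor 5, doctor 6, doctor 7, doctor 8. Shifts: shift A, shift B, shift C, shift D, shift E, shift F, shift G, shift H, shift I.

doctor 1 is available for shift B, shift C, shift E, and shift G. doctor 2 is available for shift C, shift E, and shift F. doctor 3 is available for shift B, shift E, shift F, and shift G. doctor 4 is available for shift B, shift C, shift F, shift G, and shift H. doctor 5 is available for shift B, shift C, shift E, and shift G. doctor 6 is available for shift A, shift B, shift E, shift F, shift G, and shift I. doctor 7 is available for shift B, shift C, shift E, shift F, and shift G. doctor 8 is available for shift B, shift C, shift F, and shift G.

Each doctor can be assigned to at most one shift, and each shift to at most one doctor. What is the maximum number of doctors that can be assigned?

7

One maximum matching: doctor 1–shift C, doctor 2–shift F, doctor 3–shift B, doctor 4–shift H, doctor 5–shift E, doctor 6–shift A, doctor 7–shift G.
The set {doctor 1, doctor 2, doctor 3, doctor 5, doctor 7, doctor 8} has only 5 neighbours ({shift B, shift C, shift E, shift F, shift G}), so by Hall's theorem at most 7 of the 8 doctors can be matched.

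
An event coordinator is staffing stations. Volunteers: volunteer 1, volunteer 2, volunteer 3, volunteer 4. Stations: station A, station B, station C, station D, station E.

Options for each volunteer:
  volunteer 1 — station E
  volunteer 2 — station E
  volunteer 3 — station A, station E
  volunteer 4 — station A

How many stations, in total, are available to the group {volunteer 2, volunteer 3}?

2

The union of neighbours of {volunteer 2, volunteer 3} is {station A, station E}, which has 2 elements.
Since |N(S)| = 2 ≥ |S| = 2, Hall's condition holds for this subset.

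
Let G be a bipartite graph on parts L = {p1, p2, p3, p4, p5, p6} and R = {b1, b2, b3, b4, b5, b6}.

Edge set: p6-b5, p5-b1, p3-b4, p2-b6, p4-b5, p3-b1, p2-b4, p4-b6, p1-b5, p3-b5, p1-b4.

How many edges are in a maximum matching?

4

One maximum matching: p1→b4, p2→b6, p3→b1, p4→b5.
The set {p1, p2, p3, p4, p5, p6} has only 4 neighbours ({b1, b4, b5, b6}), so by Hall's theorem at most 4 of the 6 left vertices can be matched.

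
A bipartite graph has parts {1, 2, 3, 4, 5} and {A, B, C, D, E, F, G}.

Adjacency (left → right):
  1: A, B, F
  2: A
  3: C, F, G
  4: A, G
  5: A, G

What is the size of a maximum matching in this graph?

4

For example, pair 1→B, 2→A, 3→F, 4→G.
The set {2, 4, 5} has only 2 neighbours ({A, G}), so by Hall's theorem at most 4 of the 5 left vertices can be matched.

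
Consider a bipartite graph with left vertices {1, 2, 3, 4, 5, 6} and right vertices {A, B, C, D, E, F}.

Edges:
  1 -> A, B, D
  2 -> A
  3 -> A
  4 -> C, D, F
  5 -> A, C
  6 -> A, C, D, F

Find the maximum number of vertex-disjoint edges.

5

One maximum matching: 1→B, 2→A, 4→D, 5→C, 6→F.
The set {2, 3} has only 1 neighbour ({A}), so by Hall's theorem at most 5 of the 6 left vertices can be matched.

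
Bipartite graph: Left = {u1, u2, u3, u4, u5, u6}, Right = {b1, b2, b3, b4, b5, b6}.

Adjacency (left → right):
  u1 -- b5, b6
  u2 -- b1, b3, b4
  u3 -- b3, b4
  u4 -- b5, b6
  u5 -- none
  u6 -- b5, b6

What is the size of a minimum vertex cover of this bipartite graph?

4

A maximum matching has 4 edges (e.g. u1–b6, u2–b4, u3–b3, u4–b5).
By König's theorem the minimum vertex cover has the same size. One such cover is {u2, u3, b5, b6}.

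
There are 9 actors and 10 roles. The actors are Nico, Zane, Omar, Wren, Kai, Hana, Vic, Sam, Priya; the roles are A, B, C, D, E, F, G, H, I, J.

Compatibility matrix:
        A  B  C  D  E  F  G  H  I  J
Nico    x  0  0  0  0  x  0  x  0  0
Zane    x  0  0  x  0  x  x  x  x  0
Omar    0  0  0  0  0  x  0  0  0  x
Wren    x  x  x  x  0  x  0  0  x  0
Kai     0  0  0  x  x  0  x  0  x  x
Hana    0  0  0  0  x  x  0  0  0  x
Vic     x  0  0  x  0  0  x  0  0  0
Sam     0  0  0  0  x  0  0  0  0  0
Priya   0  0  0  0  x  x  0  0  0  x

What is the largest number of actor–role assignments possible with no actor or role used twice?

A valid assignment of size 8: Nico-H, Zane-A, Omar-F, Wren-B, Kai-G, Hana-J, Vic-D, Sam-E.
The set {Omar, Hana, Sam, Priya} has only 3 neighbours ({E, F, J}), so by Hall's theorem at most 8 of the 9 actors can be matched.

8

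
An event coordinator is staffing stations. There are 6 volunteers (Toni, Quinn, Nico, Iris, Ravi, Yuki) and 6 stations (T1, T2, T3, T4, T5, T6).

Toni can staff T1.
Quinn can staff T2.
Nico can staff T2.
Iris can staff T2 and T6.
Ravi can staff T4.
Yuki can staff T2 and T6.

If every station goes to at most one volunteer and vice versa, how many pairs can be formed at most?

A valid assignment of size 4: Toni-T1, Quinn-T2, Iris-T6, Ravi-T4.
The set {Quinn, Nico, Iris, Yuki} has only 2 neighbours ({T2, T6}), so by Hall's theorem at most 4 of the 6 volunteers can be matched.

4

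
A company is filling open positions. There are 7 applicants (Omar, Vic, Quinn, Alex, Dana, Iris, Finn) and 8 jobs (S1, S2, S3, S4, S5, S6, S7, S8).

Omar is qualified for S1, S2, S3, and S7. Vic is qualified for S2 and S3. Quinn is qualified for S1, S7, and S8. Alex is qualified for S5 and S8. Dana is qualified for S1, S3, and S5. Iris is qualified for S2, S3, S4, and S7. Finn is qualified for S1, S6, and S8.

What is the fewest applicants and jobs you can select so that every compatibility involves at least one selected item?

7

A maximum matching has 7 edges (e.g. Omar–S2, Vic–S3, Quinn–S7, Alex–S5, Dana–S1, Iris–S4, Finn–S8).
By König's theorem the minimum vertex cover has the same size. One such cover is {Omar, Vic, Quinn, Alex, Dana, Iris, Finn}.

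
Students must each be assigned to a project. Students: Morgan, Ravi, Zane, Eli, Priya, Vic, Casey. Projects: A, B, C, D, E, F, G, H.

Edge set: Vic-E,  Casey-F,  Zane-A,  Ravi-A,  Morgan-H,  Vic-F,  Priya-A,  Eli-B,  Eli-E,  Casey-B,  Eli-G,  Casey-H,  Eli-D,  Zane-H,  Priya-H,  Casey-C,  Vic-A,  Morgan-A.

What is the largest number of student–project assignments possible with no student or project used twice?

5

A valid assignment of size 5: Morgan→H, Ravi→A, Eli→E, Vic→F, Casey→B.
The set {Morgan, Ravi, Zane, Priya} has only 2 neighbours ({A, H}), so by Hall's theorem at most 5 of the 7 students can be matched.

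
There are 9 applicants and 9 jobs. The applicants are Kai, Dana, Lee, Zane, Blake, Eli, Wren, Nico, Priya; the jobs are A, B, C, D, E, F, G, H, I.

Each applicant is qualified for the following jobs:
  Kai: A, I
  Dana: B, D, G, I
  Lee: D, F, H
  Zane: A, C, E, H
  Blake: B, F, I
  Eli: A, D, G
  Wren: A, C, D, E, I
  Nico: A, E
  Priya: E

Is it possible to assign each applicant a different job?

For example, pair Kai–I, Dana–B, Lee–H, Zane–C, Blake–F, Eli–G, Wren–D, Nico–A, Priya–E.
All 9 applicants are covered.

Yes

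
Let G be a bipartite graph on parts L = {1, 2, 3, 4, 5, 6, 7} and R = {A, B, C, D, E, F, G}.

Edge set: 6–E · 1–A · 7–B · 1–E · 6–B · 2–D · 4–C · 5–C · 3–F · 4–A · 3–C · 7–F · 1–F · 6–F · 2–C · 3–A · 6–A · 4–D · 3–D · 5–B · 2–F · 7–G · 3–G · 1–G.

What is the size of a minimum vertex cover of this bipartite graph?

A maximum matching has 7 edges (e.g. 1–G, 2–F, 3–A, 4–D, 5–C, 6–E, 7–B).
By König's theorem the minimum vertex cover has the same size. One such cover is {1, 2, 3, 4, 5, 6, 7}.

7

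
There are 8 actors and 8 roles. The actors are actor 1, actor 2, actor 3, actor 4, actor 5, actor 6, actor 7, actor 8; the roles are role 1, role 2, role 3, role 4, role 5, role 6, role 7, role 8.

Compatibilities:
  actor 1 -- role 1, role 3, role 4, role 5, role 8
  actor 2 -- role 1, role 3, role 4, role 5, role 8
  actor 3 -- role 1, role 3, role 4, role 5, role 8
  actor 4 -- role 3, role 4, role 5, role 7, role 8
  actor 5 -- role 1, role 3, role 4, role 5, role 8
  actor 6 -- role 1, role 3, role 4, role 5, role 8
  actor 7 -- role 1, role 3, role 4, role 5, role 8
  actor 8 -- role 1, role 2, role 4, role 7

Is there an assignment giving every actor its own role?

No

The set {actor 1, actor 2, actor 3, actor 5, actor 6, actor 7} has only 5 neighbours ({role 1, role 3, role 4, role 5, role 8}), so by Hall's theorem at most 7 of the 8 actors can be matched.
Hence no matching covers every actor.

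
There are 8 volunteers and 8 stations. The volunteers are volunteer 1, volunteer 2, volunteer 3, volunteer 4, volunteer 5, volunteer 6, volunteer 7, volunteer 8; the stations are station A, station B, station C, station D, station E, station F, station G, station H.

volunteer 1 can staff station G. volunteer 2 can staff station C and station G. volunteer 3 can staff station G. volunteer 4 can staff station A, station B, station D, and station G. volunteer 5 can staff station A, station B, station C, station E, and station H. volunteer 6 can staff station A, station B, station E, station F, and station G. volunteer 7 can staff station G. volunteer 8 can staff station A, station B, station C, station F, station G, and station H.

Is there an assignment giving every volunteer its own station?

The set {volunteer 1, volunteer 3, volunteer 7} has only 1 neighbour ({station G}), so by Hall's theorem at most 6 of the 8 volunteers can be matched.
Hence no matching covers every volunteer.

No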